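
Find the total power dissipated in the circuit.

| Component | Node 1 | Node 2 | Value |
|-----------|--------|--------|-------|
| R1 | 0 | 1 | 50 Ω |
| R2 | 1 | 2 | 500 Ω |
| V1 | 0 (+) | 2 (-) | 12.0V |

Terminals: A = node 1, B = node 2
Nodal analysis, taking node 2 as the 0 V reference.
Source V1 fixes V_0 = 12 V.
KCL at each unknown node (sum of currents leaving = 0; resistances in Ω):
  Node 1: (V_1 - 12)/50 + (V_1 - 0)/500 = 0
Collecting terms: 0.022 × V_1 = 0.24  =>  V_1 = 10.91 V
Power in each resistor, P = (ΔV)²/R:
  P_R1 = (12 - 10.91)²/50 = 0.0238 W
  P_R2 = (10.91 - 0)²/500 = 0.238 W
P_total = P_R1 + P_R2 = 0.2618 W

Final answer: 0.2618 W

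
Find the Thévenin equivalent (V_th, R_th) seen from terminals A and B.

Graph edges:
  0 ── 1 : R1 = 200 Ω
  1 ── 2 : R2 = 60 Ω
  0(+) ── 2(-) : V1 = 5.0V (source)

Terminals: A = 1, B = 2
Step 1 — V_th is the open-circuit voltage V_A - V_B (nothing connected across the terminals).
Nodal analysis, taking node 2 as the 0 V reference.
Source V1 fixes V_0 = 5 V.
KCL at each unknown node (sum of currents leaving = 0; resistances in Ω):
  Node 1: (V_1 - 5)/200 + (V_1 - 0)/60 = 0
Collecting terms: 0.02167 × V_1 = 0.025  =>  V_1 = 1.154 V
V_th = V_1 - V_2 = 1.154 - 0 = 1.154 V
Step 2 — R_th: zero the source — replace V1 by a short circuit (node 2 merges into node 0) — and find the resistance seen between A (node 1) and B (node 0).
Reduce the network between node 1 (A) and node 0 (B) by series/parallel combination:
  Rp1 = R1 ‖ R2 (parallel, both between nodes 0 and 1) = 1/(1/200 + 1/60) = 46.15 Ω
R_th = 46.15 Ω

Final answer: V_th = 1.154 V, R_th = 46.15 Ω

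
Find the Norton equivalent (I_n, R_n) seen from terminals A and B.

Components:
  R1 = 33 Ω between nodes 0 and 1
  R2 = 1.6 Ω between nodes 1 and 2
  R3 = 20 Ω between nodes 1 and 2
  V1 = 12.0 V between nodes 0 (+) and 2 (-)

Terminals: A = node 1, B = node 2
Find the Thévenin equivalent first; then I_n = V_th/R_th and R_n = R_th.
Step 1 — V_th is the open-circuit voltage V_A - V_B (nothing connected across the terminals).
Nodal analysis, taking node 2 as the 0 V reference.
Source V1 fixes V_0 = 12 V.
KCL at each unknown node (sum of currents leaving = 0; resistances in Ω):
  Node 1: (V_1 - 12)/33 + (V_1 - 0)/1.6 + (V_1 - 0)/20 = 0
Collecting terms: 0.7053 × V_1 = 0.3636  =>  V_1 = 0.5156 V
V_th = V_1 - V_2 = 0.5156 - 0 = 0.5156 V
Step 2 — R_th: zero the source — replace V1 by a short circuit (node 2 merges into node 0) — and find the resistance seen between A (node 1) and B (node 0).
Reduce the network between node 1 (A) and node 0 (B) by series/parallel combination:
  Rp1 = R1 ‖ R2 ‖ R3 (parallel, all between nodes 0 and 1) = 1/(1/33 + 1/1.6 + 1/20) = 1.418 Ω
R_th = 1.418 Ω
I_n = V_th/R_th = 0.5156/1.418 = 0.3636 A, and R_n = R_th = 1.418 Ω

Final answer: I_n = 0.3636 A, R_n = 1.418 Ω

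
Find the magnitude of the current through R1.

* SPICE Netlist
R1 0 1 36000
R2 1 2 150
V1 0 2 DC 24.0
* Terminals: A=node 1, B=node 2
Nodal analysis, taking node 2 as the 0 V reference.
Source V1 fixes V_0 = 24 V.
KCL at each unknown node (sum of currents leaving = 0; resistances in Ω):
  Node 1: (V_1 - 24)/36000 + (V_1 - 0)/150 = 0
Collecting terms: 0.006694 × V_1 = 0.0006667  =>  V_1 = 0.09959 V
I_R1 = (V_0 - V_1)/R1 = (24 - 0.09959)/36000 = 0.0006639 A
|I_R1| = 0.0006639 A

Final answer: |I_R1| = 0.0006639 A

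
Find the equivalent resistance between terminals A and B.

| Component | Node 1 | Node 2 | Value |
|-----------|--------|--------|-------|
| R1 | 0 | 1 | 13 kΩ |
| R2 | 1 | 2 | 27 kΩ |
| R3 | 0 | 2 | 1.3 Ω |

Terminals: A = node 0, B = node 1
Reduce the network between node 0 (A) and node 1 (B) by series/parallel combination:
  Rs1 = R3 + R2 (series, joined only at node 2) = 1.3 + 27000 = 27000 Ω
  Rp1 = R1 ‖ Rs1 (parallel, both between nodes 0 and 1) = 1/(1/13000 + 1/27000) = 8775 Ω
R_eq = 8.775 kΩ

Final answer: 8.775 kΩ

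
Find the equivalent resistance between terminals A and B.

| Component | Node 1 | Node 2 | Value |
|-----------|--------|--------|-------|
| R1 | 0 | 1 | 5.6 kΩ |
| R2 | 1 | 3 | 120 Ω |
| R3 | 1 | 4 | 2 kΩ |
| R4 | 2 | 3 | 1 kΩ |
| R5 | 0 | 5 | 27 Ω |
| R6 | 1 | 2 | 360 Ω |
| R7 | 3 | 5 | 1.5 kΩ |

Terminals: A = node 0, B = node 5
Reduce the network between node 0 (A) and node 5 (B) by series/parallel combination:
  Rs1 = R6 + R4 (series, joined only at node 2) = 360 + 1000 = 1360 Ω
  Rp1 = R2 ‖ Rs1 (parallel, both between nodes 1 and 3) = 1/(1/120 + 1/1360) = 110.3 Ω
  Rs2 = R7 + Rp1 (series, joined only at node 3) = 1500 + 110.3 = 1610 Ω
  R3 touches the rest of the network only at node 1 (its other end, node 4, goes nowhere), so no current can flow through it — remove it.
  Rs3 = R1 + Rs2 (series, joined only at node 1) = 5600 + 1610 = 7210 Ω
  Rp2 = R5 ‖ Rs3 (parallel, both between nodes 0 and 5) = 1/(1/27 + 1/7210) = 26.9 Ω
R_eq = 26.9 Ω

Final answer: 26.9 Ω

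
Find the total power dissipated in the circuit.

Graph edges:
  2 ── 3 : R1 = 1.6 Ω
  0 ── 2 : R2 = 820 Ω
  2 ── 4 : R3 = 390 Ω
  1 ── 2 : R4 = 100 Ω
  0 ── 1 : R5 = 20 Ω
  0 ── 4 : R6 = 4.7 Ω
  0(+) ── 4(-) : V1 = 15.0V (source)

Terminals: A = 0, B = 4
Nodal analysis, taking node 4 as the 0 V reference.
Source V1 fixes V_0 = 15 V.
KCL at each unknown node (sum of currents leaving = 0; resistances in Ω):
  Node 1: (V_1 - V_2)/100 + (V_1 - 15)/20 = 0
  Node 2: (V_2 - V_3)/1.6 + (V_2 - 15)/820 + (V_2 - 0)/390 + (V_2 - V_1)/100 = 0
  Node 3: (V_3 - V_2)/1.6 = 0
Collecting terms (coefficients in siemens):
  0.06·V_1 - 0.01·V_2 = 0.75
  0.6388·V_2 - 0.01·V_1 - 0.625·V_3 = 0.01829
  0.625·V_3 - 0.625·V_2 = 0
Solving these 3 simultaneous equations (Gaussian elimination) gives:
  V_1 = 14.47 V, V_2 = 11.83 V, V_3 = 11.83 V
Power in each resistor, P = (ΔV)²/R:
  P_R1 = (11.83 - 11.83)²/1.6 = 0 W
  P_R2 = (15 - 11.83)²/820 = 0.01229 W
  P_R3 = (11.83 - 0)²/390 = 0.3586 W
  P_R4 = (14.47 - 11.83)²/100 = 0.06997 W
  P_R5 = (15 - 14.47)²/20 = 0.01399 W
  P_R6 = (15 - 0)²/4.7 = 47.87 W
P_total = P_R1 + P_R2 + P_R3 + P_R4 + P_R5 + P_R6 = 48.33 W

Final answer: 48.33 W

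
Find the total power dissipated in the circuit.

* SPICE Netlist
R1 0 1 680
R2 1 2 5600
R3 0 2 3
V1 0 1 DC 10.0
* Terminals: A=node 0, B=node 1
Nodal analysis, taking node 1 as the 0 V reference.
Source V1 fixes V_0 = 10 V.
KCL at each unknown node (sum of currents leaving = 0; resistances in Ω):
  Node 2: (V_2 - 0)/5600 + (V_2 - 10)/3 = 0
Collecting terms: 0.3335 × V_2 = 3.333  =>  V_2 = 9.995 V
Power in each resistor, P = (ΔV)²/R:
  P_R1 = (10 - 0)²/680 = 0.1471 W
  P_R2 = (0 - 9.995)²/5600 = 0.01784 W
  P_R3 = (10 - 9.995)²/3 = 0.000009556 W
P_total = P_R1 + P_R2 + P_R3 = 0.1649 W

Final answer: 0.1649 W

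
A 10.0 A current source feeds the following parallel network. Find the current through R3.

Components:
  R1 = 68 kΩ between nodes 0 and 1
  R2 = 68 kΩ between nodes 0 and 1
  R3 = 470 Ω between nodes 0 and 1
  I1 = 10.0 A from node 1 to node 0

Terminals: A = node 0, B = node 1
All resistors sit directly between nodes 0 and 1, so they are in parallel and share one voltage V; the full source current 10 A splits among them.
1/R_par = 1/68000 + 1/68000 + 1/470 = 0.002157 S  =>  R_par = 463.6 Ω
V = I × R_par = 10 × 463.6 = 4636 V
I_R3 = V/R3 = 4636/470 = 9.864 A

Final answer: 9.864 A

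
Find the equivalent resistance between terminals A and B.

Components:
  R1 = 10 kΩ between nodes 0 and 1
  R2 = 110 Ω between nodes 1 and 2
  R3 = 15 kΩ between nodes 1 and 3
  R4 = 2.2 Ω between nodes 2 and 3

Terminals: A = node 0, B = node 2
Reduce the network between node 0 (A) and node 2 (B) by series/parallel combination:
  Rs1 = R3 + R4 (series, joined only at node 3) = 15000 + 2.2 = 15000 Ω
  Rp1 = R2 ‖ Rs1 (parallel, both between nodes 1 and 2) = 1/(1/110 + 1/15000) = 109.2 Ω
  Rs2 = R1 + Rp1 (series, joined only at node 1) = 10000 + 109.2 = 10110 Ω
R_eq = 10.11 kΩ

Final answer: 10.11 kΩ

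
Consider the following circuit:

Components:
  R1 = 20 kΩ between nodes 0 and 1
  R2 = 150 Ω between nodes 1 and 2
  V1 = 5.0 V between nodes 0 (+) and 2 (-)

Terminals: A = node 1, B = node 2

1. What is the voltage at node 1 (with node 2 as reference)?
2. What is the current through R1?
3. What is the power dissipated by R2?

Nodal analysis, taking node 2 as the 0 V reference.
Source V1 fixes V_0 = 5 V.
KCL at each unknown node (sum of currents leaving = 0; resistances in Ω):
  Node 1: (V_1 - 5)/20000 + (V_1 - 0)/150 = 0
Collecting terms: 0.006717 × V_1 = 0.00025  =>  V_1 = 0.03722 V
Part 1:
  Read off the nodal solution: V_1 = 0.03722 V
Part 2:
  I_R1 = (V_0 - V_1)/R1 = (5 - 0.03722)/20000 = 0.0002481 A
  Magnitude: I_R1 = 0.0002481 A
Part 3:
  I_R2 = (V_1 - V_2)/R2 = (0.03722 - 0)/150 = 0.0002481 A
  P_R2 = I_R2² × R2 = (0.0002481)² × 150 = 0.000009236 W

Final answers:
1. V_1 = 0.03722 V
2. I_R1 = 0.0002481 A
3. P_R2 = 9.236e-06 W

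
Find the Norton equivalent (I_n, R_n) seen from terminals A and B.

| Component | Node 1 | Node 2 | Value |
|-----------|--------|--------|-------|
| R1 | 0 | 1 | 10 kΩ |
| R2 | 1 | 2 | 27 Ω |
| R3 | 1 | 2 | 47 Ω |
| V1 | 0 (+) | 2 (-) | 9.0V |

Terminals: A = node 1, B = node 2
Find the Thévenin equivalent first; then I_n = V_th/R_th and R_n = R_th.
Step 1 — V_th is the open-circuit voltage V_A - V_B (nothing connected across the terminals).
Nodal analysis, taking node 2 as the 0 V reference.
Source V1 fixes V_0 = 9 V.
KCL at each unknown node (sum of currents leaving = 0; resistances in Ω):
  Node 1: (V_1 - 9)/10000 + (V_1 - 0)/27 + (V_1 - 0)/47 = 0
Collecting terms: 0.05841 × V_1 = 0.0009  =>  V_1 = 0.01541 V
V_th = V_1 - V_2 = 0.01541 - 0 = 0.01541 V
Step 2 — R_th: zero the source — replace V1 by a short circuit (node 2 merges into node 0) — and find the resistance seen between A (node 1) and B (node 0).
Reduce the network between node 1 (A) and node 0 (B) by series/parallel combination:
  Rp1 = R1 ‖ R2 ‖ R3 (parallel, all between nodes 0 and 1) = 1/(1/10000 + 1/27 + 1/47) = 17.12 Ω
R_th = 17.12 Ω
I_n = V_th/R_th = 0.01541/17.12 = 0.0009 A, and R_n = R_th = 17.12 Ω

Final answer: I_n = 0.0009 A, R_n = 17.12 Ω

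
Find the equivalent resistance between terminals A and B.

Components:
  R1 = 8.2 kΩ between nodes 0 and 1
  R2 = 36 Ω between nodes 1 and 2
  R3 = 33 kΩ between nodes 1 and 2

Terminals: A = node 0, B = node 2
Reduce the network between node 0 (A) and node 2 (B) by series/parallel combination:
  Rp1 = R2 ‖ R3 (parallel, both between nodes 1 and 2) = 1/(1/36 + 1/33000) = 35.96 Ω
  Rs1 = R1 + Rp1 (series, joined only at node 1) = 8200 + 35.96 = 8236 Ω
R_eq = 8.236 kΩ

Final answer: 8.236 kΩ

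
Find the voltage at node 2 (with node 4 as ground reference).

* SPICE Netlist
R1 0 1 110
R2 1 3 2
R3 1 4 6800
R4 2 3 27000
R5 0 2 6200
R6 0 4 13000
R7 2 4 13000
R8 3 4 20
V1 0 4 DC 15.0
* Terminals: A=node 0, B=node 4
Nodal analysis, taking node 4 as the 0 V reference.
Source V1 fixes V_0 = 15 V.
KCL at each unknown node (sum of currents leaving = 0; resistances in Ω):
  Node 1: (V_1 - 15)/110 + (V_1 - V_3)/2 + (V_1 - 0)/6800 = 0
  Node 2: (V_2 - V_3)/27000 + (V_2 - 15)/6200 + (V_2 - 0)/13000 = 0
  Node 3: (V_3 - V_1)/2 + (V_3 - V_2)/27000 + (V_3 - 0)/20 = 0
Collecting terms (coefficients in siemens):
  0.5092·V_1 - 0.5·V_3 = 0.1364
  0.0002753·V_2 - 0.00003704·V_3 = 0.002419
  0.55·V_3 - 0.5·V_1 - 0.00003704·V_2 = 0
Solving these 3 simultaneous equations (Gaussian elimination) gives:
  V_1 = 2.497 V, V_2 = 9.095 V, V_3 = 2.271 V
The requested potential is V_2 = 9.095 V.

Final answer: V_2 = 9.095 V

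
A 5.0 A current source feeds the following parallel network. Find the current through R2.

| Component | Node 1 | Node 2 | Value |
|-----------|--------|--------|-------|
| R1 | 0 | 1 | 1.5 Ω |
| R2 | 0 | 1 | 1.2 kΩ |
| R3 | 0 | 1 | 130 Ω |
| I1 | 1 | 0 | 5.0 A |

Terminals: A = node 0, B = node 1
All resistors sit directly between nodes 0 and 1, so they are in parallel and share one voltage V; the full source current 5 A splits among them.
1/R_par = 1/1.5 + 1/1200 + 1/130 = 0.6752 S  =>  R_par = 1.481 Ω
V = I × R_par = 5 × 1.481 = 7.405 V
I_R2 = V/R2 = 7.405/1200 = 0.006171 A

Final answer: 0.006171 A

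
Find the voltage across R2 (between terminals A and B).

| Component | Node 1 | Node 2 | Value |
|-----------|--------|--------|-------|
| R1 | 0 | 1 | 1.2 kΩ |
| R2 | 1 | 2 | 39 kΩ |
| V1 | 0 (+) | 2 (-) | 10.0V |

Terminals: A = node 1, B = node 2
R1 and R2 are in series across V1 (node 0 → node 1 → node 2), and the output A–B is taken across R2, so this is a voltage divider.
Series current: I = V1/(R1 + R2) = 10/(1200 + 39000) = 10/40200 = 0.0002488 A
V_R2 = I × R2 = V1 × R2/(R1 + R2) = 10 × 39000/40200 = 9.701 V

Final answer: 9.701 V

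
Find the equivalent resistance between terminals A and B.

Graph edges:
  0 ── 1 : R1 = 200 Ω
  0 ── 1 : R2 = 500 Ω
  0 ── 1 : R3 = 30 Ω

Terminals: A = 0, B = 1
Reduce the network between node 0 (A) and node 1 (B) by series/parallel combination:
  Rp1 = R1 ‖ R2 ‖ R3 (parallel, all between nodes 0 and 1) = 1/(1/200 + 1/500 + 1/30) = 24.79 Ω
R_eq = 24.79 Ω

Final answer: 24.79 Ω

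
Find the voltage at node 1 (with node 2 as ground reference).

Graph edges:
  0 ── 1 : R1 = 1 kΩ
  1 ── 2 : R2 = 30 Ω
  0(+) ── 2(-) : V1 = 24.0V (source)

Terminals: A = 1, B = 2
Nodal analysis, taking node 2 as the 0 V reference.
Source V1 fixes V_0 = 24 V.
KCL at each unknown node (sum of currents leaving = 0; resistances in Ω):
  Node 1: (V_1 - 24)/1000 + (V_1 - 0)/30 = 0
Collecting terms: 0.03433 × V_1 = 0.024  =>  V_1 = 0.699 V
The requested potential is V_1 = 0.699 V.

Final answer: V_1 = 0.699 V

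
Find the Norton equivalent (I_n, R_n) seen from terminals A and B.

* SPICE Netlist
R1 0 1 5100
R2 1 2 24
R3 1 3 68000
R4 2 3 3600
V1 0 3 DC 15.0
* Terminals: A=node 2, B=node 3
Find the Thévenin equivalent first; then I_n = V_th/R_th and R_n = R_th.
Step 1 — V_th is the open-circuit voltage V_A - V_B (nothing connected across the terminals).
Nodal analysis, taking node 3 as the 0 V reference.
Source V1 fixes V_0 = 15 V.
KCL at each unknown node (sum of currents leaving = 0; resistances in Ω):
  Node 1: (V_1 - 15)/5100 + (V_1 - V_2)/24 + (V_1 - 0)/68000 = 0
  Node 2: (V_2 - V_1)/24 + (V_2 - 0)/3600 = 0
Collecting terms (coefficients in siemens):
  0.04188·V_1 - 0.04167·V_2 = 0.002941
  0.04194·V_2 - 0.04167·V_1 = 0
Determinant D = (0.04188)(0.04194) - (-0.04167)(-0.04167) = 0.00002042
V_1 = [(0.002941)(0.04194) - (-0.04167)(0)]/D = 6.043 V
V_2 = [(0.04188)(0) - (0.002941)(-0.04167)]/D = 6.003 V
V_th = V_2 - V_3 = 6.003 - 0 = 6.003 V
Step 2 — R_th: zero the source — replace V1 by a short circuit (node 3 merges into node 0) — and find the resistance seen between A (node 2) and B (node 0).
Reduce the network between node 2 (A) and node 0 (B) by series/parallel combination:
  Rp1 = R1 ‖ R3 (parallel, both between nodes 0 and 1) = 1/(1/5100 + 1/68000) = 4744 Ω
  Rs1 = R2 + Rp1 (series, joined only at node 1) = 24 + 4744 = 4768 Ω
  Rp2 = R4 ‖ Rs1 (parallel, both between nodes 0 and 2) = 1/(1/3600 + 1/4768) = 2051 Ω
R_th = 2.051 kΩ
I_n = V_th/R_th = 6.003/2051 = 0.002926 A, and R_n = R_th = 2.051 kΩ

Final answer: I_n = 0.002926 A, R_n = 2.051 kΩ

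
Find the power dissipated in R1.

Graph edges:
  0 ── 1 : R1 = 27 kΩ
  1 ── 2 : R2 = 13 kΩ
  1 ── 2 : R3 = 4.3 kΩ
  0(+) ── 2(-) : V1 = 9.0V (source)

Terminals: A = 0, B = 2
Nodal analysis, taking node 2 as the 0 V reference.
Source V1 fixes V_0 = 9 V.
KCL at each unknown node (sum of currents leaving = 0; resistances in Ω):
  Node 1: (V_1 - 9)/27000 + (V_1 - 0)/13000 + (V_1 - 0)/4300 = 0
Collecting terms: 0.0003465 × V_1 = 0.0003333  =>  V_1 = 0.962 V
I_R1 = (V_0 - V_1)/R1 = (9 - 0.962)/27000 = 0.0002977 A
P_R1 = I_R1² × R1 = (0.0002977)² × 27000 = 0.002393 W

Final answer: 0.002393 W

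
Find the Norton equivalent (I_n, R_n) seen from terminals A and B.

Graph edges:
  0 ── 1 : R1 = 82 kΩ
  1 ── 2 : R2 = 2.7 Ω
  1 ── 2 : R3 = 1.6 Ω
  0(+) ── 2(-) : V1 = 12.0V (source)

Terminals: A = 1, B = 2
Find the Thévenin equivalent first; then I_n = V_th/R_th and R_n = R_th.
Step 1 — V_th is the open-circuit voltage V_A - V_B (nothing connected across the terminals).
Nodal analysis, taking node 2 as the 0 V reference.
Source V1 fixes V_0 = 12 V.
KCL at each unknown node (sum of currents leaving = 0; resistances in Ω):
  Node 1: (V_1 - 12)/82000 + (V_1 - 0)/2.7 + (V_1 - 0)/1.6 = 0
Collecting terms: 0.9954 × V_1 = 0.0001463  =>  V_1 = 0.000147 V
V_th = V_1 - V_2 = 0.000147 - 0 = 0.000147 V
Step 2 — R_th: zero the source — replace V1 by a short circuit (node 2 merges into node 0) — and find the resistance seen between A (node 1) and B (node 0).
Reduce the network between node 1 (A) and node 0 (B) by series/parallel combination:
  Rp1 = R1 ‖ R2 ‖ R3 (parallel, all between nodes 0 and 1) = 1/(1/82000 + 1/2.7 + 1/1.6) = 1.005 Ω
R_th = 1.005 Ω
I_n = V_th/R_th = 0.000147/1.005 = 0.0001463 A, and R_n = R_th = 1.005 Ω

Final answer: I_n = 0.0001463 A, R_n = 1.005 Ω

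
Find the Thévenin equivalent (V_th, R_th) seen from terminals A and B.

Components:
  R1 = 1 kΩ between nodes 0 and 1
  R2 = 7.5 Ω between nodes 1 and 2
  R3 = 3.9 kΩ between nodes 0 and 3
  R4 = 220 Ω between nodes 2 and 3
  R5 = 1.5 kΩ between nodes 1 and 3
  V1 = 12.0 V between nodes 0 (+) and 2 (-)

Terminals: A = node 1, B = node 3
Step 1 — V_th is the open-circuit voltage V_A - V_B (nothing connected across the terminals).
Nodal analysis, taking node 2 as the 0 V reference.
Source V1 fixes V_0 = 12 V.
KCL at each unknown node (sum of currents leaving = 0; resistances in Ω):
  Node 1: (V_1 - 12)/1000 + (V_1 - 0)/7.5 + (V_1 - V_3)/1500 = 0
  Node 3: (V_3 - 12)/3900 + (V_3 - 0)/220 + (V_3 - V_1)/1500 = 0
Collecting terms (coefficients in siemens):
  0.135·V_1 - 0.0006667·V_3 = 0.012
  0.005469·V_3 - 0.0006667·V_1 = 0.003077
Determinant D = (0.135)(0.005469) - (-0.0006667)(-0.0006667) = 0.0007378
V_1 = [(0.012)(0.005469) - (-0.0006667)(0.003077)]/D = 0.09172 V
V_3 = [(0.135)(0.003077) - (0.012)(-0.0006667)]/D = 0.5738 V
V_th = V_1 - V_3 = 0.09172 - 0.5738 = -0.4821 V
Step 2 — R_th: zero the source — replace V1 by a short circuit (node 2 merges into node 0) — and find the resistance seen between A (node 1) and B (node 3).
Reduce the network between node 1 (A) and node 3 (B) by series/parallel combination:
  Rp1 = R1 ‖ R2 (parallel, both between nodes 0 and 1) = 1/(1/1000 + 1/7.5) = 7.444 Ω
  Rp2 = R3 ‖ R4 (parallel, both between nodes 0 and 3) = 1/(1/3900 + 1/220) = 208.3 Ω
  Rs1 = Rp1 + Rp2 (series, joined only at node 0) = 7.444 + 208.3 = 215.7 Ω
  Rp3 = R5 ‖ Rs1 (parallel, both between nodes 1 and 3) = 1/(1/1500 + 1/215.7) = 188.6 Ω
R_th = 188.6 Ω

Final answer: V_th = -0.4821 V, R_th = 188.6 Ω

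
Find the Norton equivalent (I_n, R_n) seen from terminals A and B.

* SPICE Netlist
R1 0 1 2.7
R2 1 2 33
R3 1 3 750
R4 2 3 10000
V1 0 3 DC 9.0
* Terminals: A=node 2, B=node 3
Find the Thévenin equivalent first; then I_n = V_th/R_th and R_n = R_th.
Step 1 — V_th is the open-circuit voltage V_A - V_B (nothing connected across the terminals).
Nodal analysis, taking node 3 as the 0 V reference.
Source V1 fixes V_0 = 9 V.
KCL at each unknown node (sum of currents leaving = 0; resistances in Ω):
  Node 1: (V_1 - 9)/2.7 + (V_1 - V_2)/33 + (V_1 - 0)/750 = 0
  Node 2: (V_2 - V_1)/33 + (V_2 - 0)/10000 = 0
Collecting terms (coefficients in siemens):
  0.402·V_1 - 0.0303·V_2 = 3.333
  0.0304·V_2 - 0.0303·V_1 = 0
Determinant D = (0.402)(0.0304) - (-0.0303)(-0.0303) = 0.0113
V_1 = [(3.333)(0.0304) - (-0.0303)(0)]/D = 8.965 V
V_2 = [(0.402)(0) - (3.333)(-0.0303)]/D = 8.936 V
V_th = V_2 - V_3 = 8.936 - 0 = 8.936 V
Step 2 — R_th: zero the source — replace V1 by a short circuit (node 3 merges into node 0) — and find the resistance seen between A (node 2) and B (node 0).
Reduce the network between node 2 (A) and node 0 (B) by series/parallel combination:
  Rp1 = R1 ‖ R3 (parallel, both between nodes 0 and 1) = 1/(1/2.7 + 1/750) = 2.69 Ω
  Rs1 = R2 + Rp1 (series, joined only at node 1) = 33 + 2.69 = 35.69 Ω
  Rp2 = R4 ‖ Rs1 (parallel, both between nodes 0 and 2) = 1/(1/10000 + 1/35.69) = 35.56 Ω
R_th = 35.56 Ω
I_n = V_th/R_th = 8.936/35.56 = 0.2513 A, and R_n = R_th = 35.56 Ω

Final answer: I_n = 0.2513 A, R_n = 35.56 Ω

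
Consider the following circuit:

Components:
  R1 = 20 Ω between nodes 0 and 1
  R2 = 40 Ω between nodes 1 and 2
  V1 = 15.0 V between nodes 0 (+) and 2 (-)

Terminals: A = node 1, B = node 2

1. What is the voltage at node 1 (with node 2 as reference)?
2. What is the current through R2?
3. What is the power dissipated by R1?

Nodal analysis, taking node 2 as the 0 V reference.
Source V1 fixes V_0 = 15 V.
KCL at each unknown node (sum of currents leaving = 0; resistances in Ω):
  Node 1: (V_1 - 15)/20 + (V_1 - 0)/40 = 0
Collecting terms: 0.075 × V_1 = 0.75  =>  V_1 = 10 V
Part 1:
  Read off the nodal solution: V_1 = 10 V
Part 2:
  I_R2 = (V_1 - V_2)/R2 = (10 - 0)/40 = 0.25 A
  Magnitude: I_R2 = 0.25 A
Part 3:
  I_R1 = (V_0 - V_1)/R1 = (15 - 10)/20 = 0.25 A
  P_R1 = I_R1² × R1 = (0.25)² × 20 = 1.25 W

Final answers:
1. V_1 = 10 V
2. I_R2 = 0.25 A
3. P_R1 = 1.25 W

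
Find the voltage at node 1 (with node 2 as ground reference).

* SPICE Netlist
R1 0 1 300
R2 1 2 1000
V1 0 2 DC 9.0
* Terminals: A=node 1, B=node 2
Nodal analysis, taking node 2 as the 0 V reference.
Source V1 fixes V_0 = 9 V.
KCL at each unknown node (sum of currents leaving = 0; resistances in Ω):
  Node 1: (V_1 - 9)/300 + (V_1 - 0)/1000 = 0
Collecting terms: 0.004333 × V_1 = 0.03  =>  V_1 = 6.923 V
The requested potential is V_1 = 6.923 V.

Final answer: V_1 = 6.923 V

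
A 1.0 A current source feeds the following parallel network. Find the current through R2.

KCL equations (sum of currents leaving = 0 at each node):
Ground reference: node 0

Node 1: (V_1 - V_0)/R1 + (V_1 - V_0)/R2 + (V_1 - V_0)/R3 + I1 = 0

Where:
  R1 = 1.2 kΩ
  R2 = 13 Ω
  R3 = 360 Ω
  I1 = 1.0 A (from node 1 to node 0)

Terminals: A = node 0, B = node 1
All resistors sit directly between nodes 0 and 1, so they are in parallel and share one voltage V; the full source current 1 A splits among them.
1/R_par = 1/1200 + 1/13 + 1/360 = 0.08053 S  =>  R_par = 12.42 Ω
V = I × R_par = 1 × 12.42 = 12.42 V
I_R2 = V/R2 = 12.42/13 = 0.9552 A

Final answer: 0.9552 A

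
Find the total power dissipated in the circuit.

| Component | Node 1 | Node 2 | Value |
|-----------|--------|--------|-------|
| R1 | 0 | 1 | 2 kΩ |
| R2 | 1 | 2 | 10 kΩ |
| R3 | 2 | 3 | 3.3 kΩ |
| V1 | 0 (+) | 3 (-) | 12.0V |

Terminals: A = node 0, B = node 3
Nodal analysis, taking node 3 as the 0 V reference.
Source V1 fixes V_0 = 12 V.
KCL at each unknown node (sum of currents leaving = 0; resistances in Ω):
  Node 1: (V_1 - 12)/2000 + (V_1 - V_2)/10000 = 0
  Node 2: (V_2 - V_1)/10000 + (V_2 - 0)/3300 = 0
Collecting terms (coefficients in siemens):
  0.0006·V_1 - 0.0001·V_2 = 0.006
  0.000403·V_2 - 0.0001·V_1 = 0
Determinant D = (0.0006)(0.000403) - (-0.0001)(-0.0001) = 0.0000002318
V_1 = [(0.006)(0.000403) - (-0.0001)(0)]/D = 10.43 V
V_2 = [(0.0006)(0) - (0.006)(-0.0001)]/D = 2.588 V
Power in each resistor, P = (ΔV)²/R:
  P_R1 = (12 - 10.43)²/2000 = 0.00123 W
  P_R2 = (10.43 - 2.588)²/10000 = 0.006151 W
  P_R3 = (2.588 - 0)²/3300 = 0.00203 W
P_total = P_R1 + P_R2 + P_R3 = 0.009412 W

Final answer: 0.009412 W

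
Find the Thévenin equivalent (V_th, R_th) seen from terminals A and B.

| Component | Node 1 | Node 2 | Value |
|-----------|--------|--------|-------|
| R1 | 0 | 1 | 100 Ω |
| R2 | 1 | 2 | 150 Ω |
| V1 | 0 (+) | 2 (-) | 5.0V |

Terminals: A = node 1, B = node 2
Step 1 — V_th is the open-circuit voltage V_A - V_B (nothing connected across the terminals).
Nodal analysis, taking node 2 as the 0 V reference.
Source V1 fixes V_0 = 5 V.
KCL at each unknown node (sum of currents leaving = 0; resistances in Ω):
  Node 1: (V_1 - 5)/100 + (V_1 - 0)/150 = 0
Collecting terms: 0.01667 × V_1 = 0.05  =>  V_1 = 3 V
V_th = V_1 - V_2 = 3 - 0 = 3 V
Step 2 — R_th: zero the source — replace V1 by a short circuit (node 2 merges into node 0) — and find the resistance seen between A (node 1) and B (node 0).
Reduce the network between node 1 (A) and node 0 (B) by series/parallel combination:
  Rp1 = R1 ‖ R2 (parallel, both between nodes 0 and 1) = 1/(1/100 + 1/150) = 60 Ω
R_th = 60 Ω

Final answer: V_th = 3 V, R_th = 60 Ω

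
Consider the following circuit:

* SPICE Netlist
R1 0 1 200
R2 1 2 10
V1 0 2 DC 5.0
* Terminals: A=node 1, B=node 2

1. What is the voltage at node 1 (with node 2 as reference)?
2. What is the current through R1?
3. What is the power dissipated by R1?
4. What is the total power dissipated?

Nodal analysis, taking node 2 as the 0 V reference.
Source V1 fixes V_0 = 5 V.
KCL at each unknown node (sum of currents leaving = 0; resistances in Ω):
  Node 1: (V_1 - 5)/200 + (V_1 - 0)/10 = 0
Collecting terms: 0.105 × V_1 = 0.025  =>  V_1 = 0.2381 V
Part 1:
  Read off the nodal solution: V_1 = 0.2381 V
Part 2:
  I_R1 = (V_0 - V_1)/R1 = (5 - 0.2381)/200 = 0.02381 A
  Magnitude: I_R1 = 0.02381 A
Part 3:
  I_R1 = (V_0 - V_1)/R1 = (5 - 0.2381)/200 = 0.02381 A
  P_R1 = I_R1² × R1 = (0.02381)² × 200 = 0.1134 W
Part 4:
  Power in each resistor, P = (ΔV)²/R:
    P_R1 = (5 - 0.2381)²/200 = 0.1134 W
    P_R2 = (0.2381 - 0)²/10 = 0.005669 W
  P_total = P_R1 + P_R2 = 0.119 W

Final answers:
1. V_1 = 0.2381 V
2. I_R1 = 0.02381 A
3. P_R1 = 0.1134 W
4. P_total = 0.119 W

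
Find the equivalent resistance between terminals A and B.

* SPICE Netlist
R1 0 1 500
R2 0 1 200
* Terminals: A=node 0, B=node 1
Reduce the network between node 0 (A) and node 1 (B) by series/parallel combination:
  Rp1 = R1 ‖ R2 (parallel, both between nodes 0 and 1) = 1/(1/500 + 1/200) = 142.9 Ω
R_eq = 142.9 Ω

Final answer: 142.9 Ω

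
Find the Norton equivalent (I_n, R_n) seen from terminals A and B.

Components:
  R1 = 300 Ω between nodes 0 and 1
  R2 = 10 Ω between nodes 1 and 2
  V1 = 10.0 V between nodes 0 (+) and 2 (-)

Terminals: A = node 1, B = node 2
Find the Thévenin equivalent first; then I_n = V_th/R_th and R_n = R_th.
Step 1 — V_th is the open-circuit voltage V_A - V_B (nothing connected across the terminals).
Nodal analysis, taking node 2 as the 0 V reference.
Source V1 fixes V_0 = 10 V.
KCL at each unknown node (sum of currents leaving = 0; resistances in Ω):
  Node 1: (V_1 - 10)/300 + (V_1 - 0)/10 = 0
Collecting terms: 0.1033 × V_1 = 0.03333  =>  V_1 = 0.3226 V
V_th = V_1 - V_2 = 0.3226 - 0 = 0.3226 V
Step 2 — R_th: zero the source — replace V1 by a short circuit (node 2 merges into node 0) — and find the resistance seen between A (node 1) and B (node 0).
Reduce the network between node 1 (A) and node 0 (B) by series/parallel combination:
  Rp1 = R1 ‖ R2 (parallel, both between nodes 0 and 1) = 1/(1/300 + 1/10) = 9.677 Ω
R_th = 9.677 Ω
I_n = V_th/R_th = 0.3226/9.677 = 0.03333 A, and R_n = R_th = 9.677 Ω

Final answer: I_n = 0.03333 A, R_n = 9.677 Ω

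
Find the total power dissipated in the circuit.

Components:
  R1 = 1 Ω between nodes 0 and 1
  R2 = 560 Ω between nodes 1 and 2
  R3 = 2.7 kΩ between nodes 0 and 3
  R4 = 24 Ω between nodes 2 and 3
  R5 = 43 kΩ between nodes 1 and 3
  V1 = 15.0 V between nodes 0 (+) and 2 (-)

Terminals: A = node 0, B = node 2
Nodal analysis, taking node 2 as the 0 V reference.
Source V1 fixes V_0 = 15 V.
KCL at each unknown node (sum of currents leaving = 0; resistances in Ω):
  Node 1: (V_1 - 15)/1 + (V_1 - 0)/560 + (V_1 - V_3)/43000 = 0
  Node 3: (V_3 - 15)/2700 + (V_3 - 0)/24 + (V_3 - V_1)/43000 = 0
Collecting terms (coefficients in siemens):
  1.002·V_1 - 0.00002326·V_3 = 15
  0.04206·V_3 - 0.00002326·V_1 = 0.005556
Determinant D = (1.002)(0.04206) - (-0.00002326)(-0.00002326) = 0.04214
V_1 = [(15)(0.04206) - (-0.00002326)(0.005556)]/D = 14.97 V
V_3 = [(1.002)(0.005556) - (15)(-0.00002326)]/D = 0.1404 V
Power in each resistor, P = (ΔV)²/R:
  P_R1 = (15 - 14.97)²/1 = 0.0007335 W
  P_R2 = (14.97 - 0)²/560 = 0.4003 W
  P_R3 = (15 - 0.1404)²/2700 = 0.08178 W
  P_R4 = (0 - 0.1404)²/24 = 0.0008209 W
  P_R5 = (14.97 - 0.1404)²/43000 = 0.005116 W
P_total = P_R1 + P_R2 + P_R3 + P_R4 + P_R5 = 0.4888 W

Final answer: 0.4888 W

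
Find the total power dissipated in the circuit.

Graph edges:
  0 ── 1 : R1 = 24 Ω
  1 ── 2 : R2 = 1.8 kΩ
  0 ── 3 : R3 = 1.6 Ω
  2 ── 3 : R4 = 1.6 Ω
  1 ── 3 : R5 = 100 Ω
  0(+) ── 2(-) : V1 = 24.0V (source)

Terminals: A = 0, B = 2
Nodal analysis, taking node 2 as the 0 V reference.
Source V1 fixes V_0 = 24 V.
KCL at each unknown node (sum of currents leaving = 0; resistances in Ω):
  Node 1: (V_1 - 24)/24 + (V_1 - 0)/1800 + (V_1 - V_3)/100 = 0
  Node 3: (V_3 - 24)/1.6 + (V_3 - 0)/1.6 + (V_3 - V_1)/100 = 0
Collecting terms (coefficients in siemens):
  0.05222·V_1 - 0.01·V_3 = 1
  1.26·V_3 - 0.01·V_1 = 15
Determinant D = (0.05222)(1.26) - (-0.01)(-0.01) = 0.0657
V_1 = [(1)(1.26) - (-0.01)(15)]/D = 21.46 V
V_3 = [(0.05222)(15) - (1)(-0.01)]/D = 12.08 V
Power in each resistor, P = (ΔV)²/R:
  P_R1 = (24 - 21.46)²/24 = 0.2686 W
  P_R2 = (21.46 - 0)²/1800 = 0.2559 W
  P_R3 = (24 - 12.08)²/1.6 = 88.88 W
  P_R4 = (0 - 12.08)²/1.6 = 91.13 W
  P_R5 = (21.46 - 12.08)²/100 = 0.881 W
P_total = P_R1 + P_R2 + P_R3 + P_R4 + P_R5 = 181.4 W

Final answer: 181.4 W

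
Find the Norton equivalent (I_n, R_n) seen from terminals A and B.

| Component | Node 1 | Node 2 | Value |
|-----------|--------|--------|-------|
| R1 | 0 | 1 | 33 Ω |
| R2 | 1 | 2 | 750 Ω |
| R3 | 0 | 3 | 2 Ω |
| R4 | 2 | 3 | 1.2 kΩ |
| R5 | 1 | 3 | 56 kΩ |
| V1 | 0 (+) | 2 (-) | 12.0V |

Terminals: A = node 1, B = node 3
Find the Thévenin equivalent first; then I_n = V_th/R_th and R_n = R_th.
Step 1 — V_th is the open-circuit voltage V_A - V_B (nothing connected across the terminals).
Nodal analysis, taking node 2 as the 0 V reference.
Source V1 fixes V_0 = 12 V.
KCL at each unknown node (sum of currents leaving = 0; resistances in Ω):
  Node 1: (V_1 - 12)/33 + (V_1 - 0)/750 + (V_1 - V_3)/56000 = 0
  Node 3: (V_3 - 12)/2 + (V_3 - 0)/1200 + (V_3 - V_1)/56000 = 0
Collecting terms (coefficients in siemens):
  0.03165·V_1 - 0.00001786·V_3 = 0.3636
  0.5009·V_3 - 0.00001786·V_1 = 6
Determinant D = (0.03165)(0.5009) - (-0.00001786)(-0.00001786) = 0.01585
V_1 = [(0.3636)(0.5009) - (-0.00001786)(6)]/D = 11.49 V
V_3 = [(0.03165)(6) - (0.3636)(-0.00001786)]/D = 11.98 V
V_th = V_1 - V_3 = 11.49 - 11.98 = -0.4855 V
Step 2 — R_th: zero the source — replace V1 by a short circuit (node 2 merges into node 0) — and find the resistance seen between A (node 1) and B (node 3).
Reduce the network between node 1 (A) and node 3 (B) by series/parallel combination:
  Rp1 = R1 ‖ R2 (parallel, both between nodes 0 and 1) = 1/(1/33 + 1/750) = 31.61 Ω
  Rp2 = R3 ‖ R4 (parallel, both between nodes 0 and 3) = 1/(1/2 + 1/1200) = 1.997 Ω
  Rs1 = Rp1 + Rp2 (series, joined only at node 0) = 31.61 + 1.997 = 33.61 Ω
  Rp3 = R5 ‖ Rs1 (parallel, both between nodes 1 and 3) = 1/(1/56000 + 1/33.61) = 33.59 Ω
R_th = 33.59 Ω
I_n = V_th/R_th = -0.4855/33.59 = -0.01446 A, and R_n = R_th = 33.59 Ω

Final answer: I_n = -0.01446 A, R_n = 33.59 Ω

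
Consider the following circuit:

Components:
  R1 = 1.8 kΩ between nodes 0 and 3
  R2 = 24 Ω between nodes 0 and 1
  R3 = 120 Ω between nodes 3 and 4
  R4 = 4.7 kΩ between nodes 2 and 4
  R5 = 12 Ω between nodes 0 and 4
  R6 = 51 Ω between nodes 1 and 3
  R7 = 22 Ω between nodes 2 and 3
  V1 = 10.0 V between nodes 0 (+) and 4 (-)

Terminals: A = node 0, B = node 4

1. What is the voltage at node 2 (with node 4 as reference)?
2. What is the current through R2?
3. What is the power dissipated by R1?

Nodal analysis, taking node 4 as the 0 V reference.
Source V1 fixes V_0 = 10 V.
KCL at each unknown node (sum of currents leaving = 0; resistances in Ω):
  Node 1: (V_1 - 10)/24 + (V_1 - V_3)/51 = 0
  Node 2: (V_2 - 0)/4700 + (V_2 - V_3)/22 = 0
  Node 3: (V_3 - 10)/1800 + (V_3 - 0)/120 + (V_3 - V_1)/51 + (V_3 - V_2)/22 = 0
Collecting terms (coefficients in siemens):
  0.06127·V_1 - 0.01961·V_3 = 0.4167
  0.04567·V_2 - 0.04545·V_3 = 0
  0.07395·V_3 - 0.01961·V_1 - 0.04545·V_2 = 0.005556
Solving these 3 simultaneous equations (Gaussian elimination) gives:
  V_1 = 8.781 V, V_2 = 6.162 V, V_3 = 6.191 V
Part 1:
  Read off the nodal solution: V_2 = 6.162 V
Part 2:
  I_R2 = (V_0 - V_1)/R2 = (10 - 8.781)/24 = 0.05079 A
  Magnitude: I_R2 = 0.05079 A
Part 3:
  I_R1 = (V_0 - V_3)/R1 = (10 - 6.191)/1800 = 0.002116 A
  P_R1 = I_R1² × R1 = (0.002116)² × 1800 = 0.00806 W

Final answers:
1. V_2 = 6.162 V
2. I_R2 = 0.05079 A
3. P_R1 = 0.00806 W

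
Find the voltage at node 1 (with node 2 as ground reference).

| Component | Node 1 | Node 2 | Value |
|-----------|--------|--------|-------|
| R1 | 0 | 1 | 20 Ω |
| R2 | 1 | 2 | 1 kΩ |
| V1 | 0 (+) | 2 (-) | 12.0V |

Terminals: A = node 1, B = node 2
Nodal analysis, taking node 2 as the 0 V reference.
Source V1 fixes V_0 = 12 V.
KCL at each unknown node (sum of currents leaving = 0; resistances in Ω):
  Node 1: (V_1 - 12)/20 + (V_1 - 0)/1000 = 0
Collecting terms: 0.051 × V_1 = 0.6  =>  V_1 = 11.76 V
The requested potential is V_1 = 11.76 V.

Final answer: V_1 = 11.76 V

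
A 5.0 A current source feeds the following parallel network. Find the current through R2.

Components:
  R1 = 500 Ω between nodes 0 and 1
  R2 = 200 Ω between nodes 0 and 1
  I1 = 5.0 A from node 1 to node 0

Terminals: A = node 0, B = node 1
All resistors sit directly between nodes 0 and 1, so they are in parallel and share one voltage V; the full source current 5 A splits among them.
1/R_par = 1/500 + 1/200 = 0.007 S  =>  R_par = 142.9 Ω
V = I × R_par = 5 × 142.9 = 714.3 V
I_R2 = V/R2 = 714.3/200 = 3.571 A

Final answer: 3.571 A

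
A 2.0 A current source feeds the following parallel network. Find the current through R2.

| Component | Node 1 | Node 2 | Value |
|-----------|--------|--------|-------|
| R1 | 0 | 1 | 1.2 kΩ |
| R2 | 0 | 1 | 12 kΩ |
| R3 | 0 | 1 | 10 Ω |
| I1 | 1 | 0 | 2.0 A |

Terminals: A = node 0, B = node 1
All resistors sit directly between nodes 0 and 1, so they are in parallel and share one voltage V; the full source current 2 A splits among them.
1/R_par = 1/1200 + 1/12000 + 1/10 = 0.1009 S  =>  R_par = 9.909 Ω
V = I × R_par = 2 × 9.909 = 19.82 V
I_R2 = V/R2 = 19.82/12000 = 0.001652 A

Final answer: 0.001652 A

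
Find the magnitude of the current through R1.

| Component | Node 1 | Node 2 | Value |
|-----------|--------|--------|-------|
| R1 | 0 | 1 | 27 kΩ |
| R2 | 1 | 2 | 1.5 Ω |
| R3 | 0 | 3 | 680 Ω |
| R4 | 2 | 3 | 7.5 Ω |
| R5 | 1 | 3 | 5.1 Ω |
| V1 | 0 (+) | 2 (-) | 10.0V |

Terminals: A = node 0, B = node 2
Nodal analysis, taking node 2 as the 0 V reference.
Source V1 fixes V_0 = 10 V.
KCL at each unknown node (sum of currents leaving = 0; resistances in Ω):
  Node 1: (V_1 - 10)/27000 + (V_1 - 0)/1.5 + (V_1 - V_3)/5.1 = 0
  Node 3: (V_3 - 10)/680 + (V_3 - 0)/7.5 + (V_3 - V_1)/5.1 = 0
Collecting terms (coefficients in siemens):
  0.8628·V_1 - 0.1961·V_3 = 0.0003704
  0.3309·V_3 - 0.1961·V_1 = 0.01471
Determinant D = (0.8628)(0.3309) - (-0.1961)(-0.1961) = 0.247
V_1 = [(0.0003704)(0.3309) - (-0.1961)(0.01471)]/D = 0.01217 V
V_3 = [(0.8628)(0.01471) - (0.0003704)(-0.1961)]/D = 0.05166 V
I_R1 = (V_0 - V_1)/R1 = (10 - 0.01217)/27000 = 0.0003699 A
|I_R1| = 0.0003699 A

Final answer: |I_R1| = 0.0003699 A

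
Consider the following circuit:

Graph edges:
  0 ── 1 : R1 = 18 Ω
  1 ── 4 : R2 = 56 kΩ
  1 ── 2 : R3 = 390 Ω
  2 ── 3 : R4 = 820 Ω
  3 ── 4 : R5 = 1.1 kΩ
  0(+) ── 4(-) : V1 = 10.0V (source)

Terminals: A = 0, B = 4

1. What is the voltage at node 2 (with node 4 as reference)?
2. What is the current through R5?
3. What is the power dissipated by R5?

Nodal analysis, taking node 4 as the 0 V reference.
Source V1 fixes V_0 = 10 V.
KCL at each unknown node (sum of currents leaving = 0; resistances in Ω):
  Node 1: (V_1 - 10)/18 + (V_1 - 0)/56000 + (V_1 - V_2)/390 = 0
  Node 2: (V_2 - V_1)/390 + (V_2 - V_3)/820 = 0
  Node 3: (V_3 - V_2)/820 + (V_3 - 0)/1100 = 0
Collecting terms (coefficients in siemens):
  0.05814·V_1 - 0.002564·V_2 = 0.5556
  0.003784·V_2 - 0.002564·V_1 - 0.00122·V_3 = 0
  0.002129·V_3 - 0.00122·V_2 = 0
Solving these 3 simultaneous equations (Gaussian elimination) gives:
  V_1 = 9.92 V, V_2 = 8.245 V, V_3 = 4.724 V
Part 1:
  Read off the nodal solution: V_2 = 8.245 V
Part 2:
  I_R5 = (V_3 - V_4)/R5 = (4.724 - 0)/1100 = 0.004294 A
  Magnitude: I_R5 = 0.004294 A
Part 3:
  I_R5 = (V_3 - V_4)/R5 = (4.724 - 0)/1100 = 0.004294 A
  P_R5 = I_R5² × R5 = (0.004294)² × 1100 = 0.02028 W

Final answers:
1. V_2 = 8.245 V
2. I_R5 = 0.004294 A
3. P_R5 = 0.02028 W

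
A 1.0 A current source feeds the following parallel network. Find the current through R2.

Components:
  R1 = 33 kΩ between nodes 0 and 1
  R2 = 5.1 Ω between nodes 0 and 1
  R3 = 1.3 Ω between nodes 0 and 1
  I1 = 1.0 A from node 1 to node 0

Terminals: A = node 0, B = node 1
All resistors sit directly between nodes 0 and 1, so they are in parallel and share one voltage V; the full source current 1 A splits among them.
1/R_par = 1/33000 + 1/5.1 + 1/1.3 = 0.9653 S  =>  R_par = 1.036 Ω
V = I × R_par = 1 × 1.036 = 1.036 V
I_R2 = V/R2 = 1.036/5.1 = 0.2031 A

Final answer: 0.2031 A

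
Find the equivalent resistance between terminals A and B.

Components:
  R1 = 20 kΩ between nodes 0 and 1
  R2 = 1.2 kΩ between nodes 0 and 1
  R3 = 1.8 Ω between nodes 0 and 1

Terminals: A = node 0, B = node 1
Reduce the network between node 0 (A) and node 1 (B) by series/parallel combination:
  Rp1 = R1 ‖ R2 ‖ R3 (parallel, all between nodes 0 and 1) = 1/(1/20000 + 1/1200 + 1/1.8) = 1.797 Ω
R_eq = 1.797 Ω

Final answer: 1.797 Ω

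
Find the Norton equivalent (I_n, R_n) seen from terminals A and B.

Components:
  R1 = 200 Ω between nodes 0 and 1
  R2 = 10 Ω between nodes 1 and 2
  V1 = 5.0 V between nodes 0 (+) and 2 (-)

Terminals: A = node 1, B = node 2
Find the Thévenin equivalent first; then I_n = V_th/R_th and R_n = R_th.
Step 1 — V_th is the open-circuit voltage V_A - V_B (nothing connected across the terminals).
Nodal analysis, taking node 2 as the 0 V reference.
Source V1 fixes V_0 = 5 V.
KCL at each unknown node (sum of currents leaving = 0; resistances in Ω):
  Node 1: (V_1 - 5)/200 + (V_1 - 0)/10 = 0
Collecting terms: 0.105 × V_1 = 0.025  =>  V_1 = 0.2381 V
V_th = V_1 - V_2 = 0.2381 - 0 = 0.2381 V
Step 2 — R_th: zero the source — replace V1 by a short circuit (node 2 merges into node 0) — and find the resistance seen between A (node 1) and B (node 0).
Reduce the network between node 1 (A) and node 0 (B) by series/parallel combination:
  Rp1 = R1 ‖ R2 (parallel, both between nodes 0 and 1) = 1/(1/200 + 1/10) = 9.524 Ω
R_th = 9.524 Ω
I_n = V_th/R_th = 0.2381/9.524 = 0.025 A, and R_n = R_th = 9.524 Ω

Final answer: I_n = 0.025 A, R_n = 9.524 Ω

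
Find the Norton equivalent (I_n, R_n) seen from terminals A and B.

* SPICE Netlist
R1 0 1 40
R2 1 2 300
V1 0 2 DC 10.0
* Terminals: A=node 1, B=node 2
Find the Thévenin equivalent first; then I_n = V_th/R_th and R_n = R_th.
Step 1 — V_th is the open-circuit voltage V_A - V_B (nothing connected across the terminals).
Nodal analysis, taking node 2 as the 0 V reference.
Source V1 fixes V_0 = 10 V.
KCL at each unknown node (sum of currents leaving = 0; resistances in Ω):
  Node 1: (V_1 - 10)/40 + (V_1 - 0)/300 = 0
Collecting terms: 0.02833 × V_1 = 0.25  =>  V_1 = 8.824 V
V_th = V_1 - V_2 = 8.824 - 0 = 8.824 V
Step 2 — R_th: zero the source — replace V1 by a short circuit (node 2 merges into node 0) — and find the resistance seen between A (node 1) and B (node 0).
Reduce the network between node 1 (A) and node 0 (B) by series/parallel combination:
  Rp1 = R1 ‖ R2 (parallel, both between nodes 0 and 1) = 1/(1/40 + 1/300) = 35.29 Ω
R_th = 35.29 Ω
I_n = V_th/R_th = 8.824/35.29 = 0.25 A, and R_n = R_th = 35.29 Ω

Final answer: I_n = 0.25 A, R_n = 35.29 Ω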